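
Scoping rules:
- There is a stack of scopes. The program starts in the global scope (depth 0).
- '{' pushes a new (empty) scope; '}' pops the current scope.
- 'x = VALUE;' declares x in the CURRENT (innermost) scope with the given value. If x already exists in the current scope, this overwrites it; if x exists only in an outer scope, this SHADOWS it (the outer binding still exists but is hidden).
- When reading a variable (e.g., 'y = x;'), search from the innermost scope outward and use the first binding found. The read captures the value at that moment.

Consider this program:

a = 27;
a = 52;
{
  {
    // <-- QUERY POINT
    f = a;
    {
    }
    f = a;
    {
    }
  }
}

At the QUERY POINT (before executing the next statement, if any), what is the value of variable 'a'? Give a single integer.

Step 1: declare a=27 at depth 0
Step 2: declare a=52 at depth 0
Step 3: enter scope (depth=1)
Step 4: enter scope (depth=2)
Visible at query point: a=52

Answer: 52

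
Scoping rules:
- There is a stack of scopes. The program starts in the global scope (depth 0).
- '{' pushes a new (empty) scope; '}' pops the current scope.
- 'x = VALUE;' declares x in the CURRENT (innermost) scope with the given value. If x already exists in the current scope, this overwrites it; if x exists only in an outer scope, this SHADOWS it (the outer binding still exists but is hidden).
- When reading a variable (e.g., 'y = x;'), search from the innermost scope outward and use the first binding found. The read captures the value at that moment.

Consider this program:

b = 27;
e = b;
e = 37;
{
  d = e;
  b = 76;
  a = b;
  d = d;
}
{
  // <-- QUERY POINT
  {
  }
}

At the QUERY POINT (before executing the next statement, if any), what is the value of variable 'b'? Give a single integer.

Step 1: declare b=27 at depth 0
Step 2: declare e=(read b)=27 at depth 0
Step 3: declare e=37 at depth 0
Step 4: enter scope (depth=1)
Step 5: declare d=(read e)=37 at depth 1
Step 6: declare b=76 at depth 1
Step 7: declare a=(read b)=76 at depth 1
Step 8: declare d=(read d)=37 at depth 1
Step 9: exit scope (depth=0)
Step 10: enter scope (depth=1)
Visible at query point: b=27 e=37

Answer: 27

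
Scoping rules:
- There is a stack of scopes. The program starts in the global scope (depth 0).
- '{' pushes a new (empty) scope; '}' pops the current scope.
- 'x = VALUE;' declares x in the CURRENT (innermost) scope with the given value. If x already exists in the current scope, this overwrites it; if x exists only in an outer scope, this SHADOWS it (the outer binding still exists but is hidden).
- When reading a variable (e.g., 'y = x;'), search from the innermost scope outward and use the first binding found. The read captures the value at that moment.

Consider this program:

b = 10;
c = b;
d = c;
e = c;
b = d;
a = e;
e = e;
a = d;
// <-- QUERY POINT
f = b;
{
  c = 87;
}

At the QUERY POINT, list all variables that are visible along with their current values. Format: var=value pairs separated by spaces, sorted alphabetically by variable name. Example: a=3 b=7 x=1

Answer: a=10 b=10 c=10 d=10 e=10

Derivation:
Step 1: declare b=10 at depth 0
Step 2: declare c=(read b)=10 at depth 0
Step 3: declare d=(read c)=10 at depth 0
Step 4: declare e=(read c)=10 at depth 0
Step 5: declare b=(read d)=10 at depth 0
Step 6: declare a=(read e)=10 at depth 0
Step 7: declare e=(read e)=10 at depth 0
Step 8: declare a=(read d)=10 at depth 0
Visible at query point: a=10 b=10 c=10 d=10 e=10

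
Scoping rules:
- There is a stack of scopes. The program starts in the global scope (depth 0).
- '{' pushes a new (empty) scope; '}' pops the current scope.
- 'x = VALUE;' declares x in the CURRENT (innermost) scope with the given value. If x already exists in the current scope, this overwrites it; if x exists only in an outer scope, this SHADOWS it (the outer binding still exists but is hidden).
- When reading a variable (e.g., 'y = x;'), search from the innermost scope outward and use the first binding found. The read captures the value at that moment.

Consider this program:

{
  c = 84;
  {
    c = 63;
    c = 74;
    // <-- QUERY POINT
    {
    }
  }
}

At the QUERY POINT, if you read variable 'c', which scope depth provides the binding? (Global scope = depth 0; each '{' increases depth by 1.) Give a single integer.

Step 1: enter scope (depth=1)
Step 2: declare c=84 at depth 1
Step 3: enter scope (depth=2)
Step 4: declare c=63 at depth 2
Step 5: declare c=74 at depth 2
Visible at query point: c=74

Answer: 2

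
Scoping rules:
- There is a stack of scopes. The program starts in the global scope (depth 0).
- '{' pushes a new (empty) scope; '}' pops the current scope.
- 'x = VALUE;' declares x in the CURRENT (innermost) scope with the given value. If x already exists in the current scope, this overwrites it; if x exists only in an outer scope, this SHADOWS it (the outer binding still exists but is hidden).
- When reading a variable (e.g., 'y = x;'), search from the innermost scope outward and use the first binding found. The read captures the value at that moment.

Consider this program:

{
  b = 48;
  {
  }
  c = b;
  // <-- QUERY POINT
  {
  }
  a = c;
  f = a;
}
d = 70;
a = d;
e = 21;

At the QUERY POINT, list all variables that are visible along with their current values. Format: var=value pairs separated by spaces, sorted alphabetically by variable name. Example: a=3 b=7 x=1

Step 1: enter scope (depth=1)
Step 2: declare b=48 at depth 1
Step 3: enter scope (depth=2)
Step 4: exit scope (depth=1)
Step 5: declare c=(read b)=48 at depth 1
Visible at query point: b=48 c=48

Answer: b=48 c=48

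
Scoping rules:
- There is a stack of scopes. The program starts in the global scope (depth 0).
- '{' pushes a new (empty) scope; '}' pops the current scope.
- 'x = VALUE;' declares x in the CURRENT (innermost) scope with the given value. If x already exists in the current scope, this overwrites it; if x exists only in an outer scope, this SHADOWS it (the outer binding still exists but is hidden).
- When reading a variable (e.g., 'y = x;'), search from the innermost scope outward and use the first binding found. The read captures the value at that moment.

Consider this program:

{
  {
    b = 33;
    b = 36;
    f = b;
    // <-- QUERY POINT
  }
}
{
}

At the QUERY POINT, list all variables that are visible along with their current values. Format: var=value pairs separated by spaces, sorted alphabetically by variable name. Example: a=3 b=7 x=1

Step 1: enter scope (depth=1)
Step 2: enter scope (depth=2)
Step 3: declare b=33 at depth 2
Step 4: declare b=36 at depth 2
Step 5: declare f=(read b)=36 at depth 2
Visible at query point: b=36 f=36

Answer: b=36 f=36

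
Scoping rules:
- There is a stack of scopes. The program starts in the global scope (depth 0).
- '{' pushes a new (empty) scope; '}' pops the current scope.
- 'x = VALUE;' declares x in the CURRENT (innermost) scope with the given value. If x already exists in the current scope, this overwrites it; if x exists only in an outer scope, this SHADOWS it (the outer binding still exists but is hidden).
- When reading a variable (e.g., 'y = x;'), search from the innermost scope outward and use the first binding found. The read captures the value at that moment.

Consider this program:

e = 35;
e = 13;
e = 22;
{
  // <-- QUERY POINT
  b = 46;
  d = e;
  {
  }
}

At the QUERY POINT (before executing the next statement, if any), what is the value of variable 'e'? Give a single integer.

Answer: 22

Derivation:
Step 1: declare e=35 at depth 0
Step 2: declare e=13 at depth 0
Step 3: declare e=22 at depth 0
Step 4: enter scope (depth=1)
Visible at query point: e=22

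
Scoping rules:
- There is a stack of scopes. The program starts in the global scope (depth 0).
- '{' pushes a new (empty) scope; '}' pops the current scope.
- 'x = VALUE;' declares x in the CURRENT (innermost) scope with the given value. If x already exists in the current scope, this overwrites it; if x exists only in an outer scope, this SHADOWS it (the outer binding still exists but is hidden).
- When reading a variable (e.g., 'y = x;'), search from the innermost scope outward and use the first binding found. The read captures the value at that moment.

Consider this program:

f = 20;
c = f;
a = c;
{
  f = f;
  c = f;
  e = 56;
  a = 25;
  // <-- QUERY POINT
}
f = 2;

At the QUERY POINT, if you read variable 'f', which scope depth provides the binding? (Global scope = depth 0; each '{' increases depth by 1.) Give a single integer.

Step 1: declare f=20 at depth 0
Step 2: declare c=(read f)=20 at depth 0
Step 3: declare a=(read c)=20 at depth 0
Step 4: enter scope (depth=1)
Step 5: declare f=(read f)=20 at depth 1
Step 6: declare c=(read f)=20 at depth 1
Step 7: declare e=56 at depth 1
Step 8: declare a=25 at depth 1
Visible at query point: a=25 c=20 e=56 f=20

Answer: 1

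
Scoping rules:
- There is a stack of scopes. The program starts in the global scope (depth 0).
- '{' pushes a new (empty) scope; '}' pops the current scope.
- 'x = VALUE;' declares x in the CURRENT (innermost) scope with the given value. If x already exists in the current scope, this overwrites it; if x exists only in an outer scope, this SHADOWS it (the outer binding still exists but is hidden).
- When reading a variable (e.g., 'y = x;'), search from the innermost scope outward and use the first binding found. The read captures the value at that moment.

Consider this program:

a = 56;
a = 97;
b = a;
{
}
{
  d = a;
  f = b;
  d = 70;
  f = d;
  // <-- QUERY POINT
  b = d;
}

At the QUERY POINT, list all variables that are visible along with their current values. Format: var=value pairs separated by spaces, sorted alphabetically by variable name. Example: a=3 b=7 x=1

Step 1: declare a=56 at depth 0
Step 2: declare a=97 at depth 0
Step 3: declare b=(read a)=97 at depth 0
Step 4: enter scope (depth=1)
Step 5: exit scope (depth=0)
Step 6: enter scope (depth=1)
Step 7: declare d=(read a)=97 at depth 1
Step 8: declare f=(read b)=97 at depth 1
Step 9: declare d=70 at depth 1
Step 10: declare f=(read d)=70 at depth 1
Visible at query point: a=97 b=97 d=70 f=70

Answer: a=97 b=97 d=70 f=70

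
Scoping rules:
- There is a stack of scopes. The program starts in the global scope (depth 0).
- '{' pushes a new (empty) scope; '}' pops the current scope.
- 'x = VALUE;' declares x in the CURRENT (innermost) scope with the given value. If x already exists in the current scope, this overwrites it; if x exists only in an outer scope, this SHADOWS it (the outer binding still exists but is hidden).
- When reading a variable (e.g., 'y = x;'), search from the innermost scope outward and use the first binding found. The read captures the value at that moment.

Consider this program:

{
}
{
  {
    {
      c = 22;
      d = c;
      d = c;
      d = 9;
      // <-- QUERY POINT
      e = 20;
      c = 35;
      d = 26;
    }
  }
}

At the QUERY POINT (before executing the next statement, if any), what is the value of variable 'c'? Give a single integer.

Step 1: enter scope (depth=1)
Step 2: exit scope (depth=0)
Step 3: enter scope (depth=1)
Step 4: enter scope (depth=2)
Step 5: enter scope (depth=3)
Step 6: declare c=22 at depth 3
Step 7: declare d=(read c)=22 at depth 3
Step 8: declare d=(read c)=22 at depth 3
Step 9: declare d=9 at depth 3
Visible at query point: c=22 d=9

Answer: 22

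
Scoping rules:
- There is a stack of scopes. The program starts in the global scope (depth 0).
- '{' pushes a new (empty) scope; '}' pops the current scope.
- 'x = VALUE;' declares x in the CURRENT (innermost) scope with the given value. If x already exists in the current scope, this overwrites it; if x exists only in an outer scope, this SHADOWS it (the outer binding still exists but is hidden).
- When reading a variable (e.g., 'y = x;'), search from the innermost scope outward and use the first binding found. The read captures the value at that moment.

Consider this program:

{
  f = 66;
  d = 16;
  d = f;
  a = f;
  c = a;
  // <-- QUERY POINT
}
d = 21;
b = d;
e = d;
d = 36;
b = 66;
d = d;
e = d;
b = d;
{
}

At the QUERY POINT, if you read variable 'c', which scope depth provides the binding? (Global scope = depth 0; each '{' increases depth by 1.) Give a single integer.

Answer: 1

Derivation:
Step 1: enter scope (depth=1)
Step 2: declare f=66 at depth 1
Step 3: declare d=16 at depth 1
Step 4: declare d=(read f)=66 at depth 1
Step 5: declare a=(read f)=66 at depth 1
Step 6: declare c=(read a)=66 at depth 1
Visible at query point: a=66 c=66 d=66 f=66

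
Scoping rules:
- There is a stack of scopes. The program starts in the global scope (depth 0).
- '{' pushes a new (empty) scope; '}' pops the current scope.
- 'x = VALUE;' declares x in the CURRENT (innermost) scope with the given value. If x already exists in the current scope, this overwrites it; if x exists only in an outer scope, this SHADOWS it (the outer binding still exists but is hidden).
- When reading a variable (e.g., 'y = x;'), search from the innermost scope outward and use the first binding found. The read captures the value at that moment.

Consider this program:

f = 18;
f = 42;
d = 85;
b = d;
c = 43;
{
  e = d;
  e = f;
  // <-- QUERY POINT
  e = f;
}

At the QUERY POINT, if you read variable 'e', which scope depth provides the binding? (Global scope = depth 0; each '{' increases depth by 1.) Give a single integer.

Answer: 1

Derivation:
Step 1: declare f=18 at depth 0
Step 2: declare f=42 at depth 0
Step 3: declare d=85 at depth 0
Step 4: declare b=(read d)=85 at depth 0
Step 5: declare c=43 at depth 0
Step 6: enter scope (depth=1)
Step 7: declare e=(read d)=85 at depth 1
Step 8: declare e=(read f)=42 at depth 1
Visible at query point: b=85 c=43 d=85 e=42 f=42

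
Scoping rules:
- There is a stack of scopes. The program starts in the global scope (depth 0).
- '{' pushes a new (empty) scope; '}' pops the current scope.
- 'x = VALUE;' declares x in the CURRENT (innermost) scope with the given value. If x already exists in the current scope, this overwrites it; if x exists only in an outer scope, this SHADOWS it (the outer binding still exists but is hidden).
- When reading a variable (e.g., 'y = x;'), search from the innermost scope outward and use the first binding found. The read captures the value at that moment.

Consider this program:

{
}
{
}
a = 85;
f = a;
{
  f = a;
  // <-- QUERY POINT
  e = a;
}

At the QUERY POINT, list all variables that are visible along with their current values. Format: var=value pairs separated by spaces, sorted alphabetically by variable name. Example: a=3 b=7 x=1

Answer: a=85 f=85

Derivation:
Step 1: enter scope (depth=1)
Step 2: exit scope (depth=0)
Step 3: enter scope (depth=1)
Step 4: exit scope (depth=0)
Step 5: declare a=85 at depth 0
Step 6: declare f=(read a)=85 at depth 0
Step 7: enter scope (depth=1)
Step 8: declare f=(read a)=85 at depth 1
Visible at query point: a=85 f=85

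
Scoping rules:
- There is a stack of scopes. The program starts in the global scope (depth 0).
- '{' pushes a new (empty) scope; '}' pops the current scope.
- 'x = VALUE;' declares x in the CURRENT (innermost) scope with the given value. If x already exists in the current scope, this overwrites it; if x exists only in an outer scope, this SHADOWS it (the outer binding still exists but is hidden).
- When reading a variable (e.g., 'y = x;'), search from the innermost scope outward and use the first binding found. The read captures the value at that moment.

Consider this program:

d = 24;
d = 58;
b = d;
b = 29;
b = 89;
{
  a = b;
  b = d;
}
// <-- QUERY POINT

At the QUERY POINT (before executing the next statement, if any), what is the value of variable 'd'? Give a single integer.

Answer: 58

Derivation:
Step 1: declare d=24 at depth 0
Step 2: declare d=58 at depth 0
Step 3: declare b=(read d)=58 at depth 0
Step 4: declare b=29 at depth 0
Step 5: declare b=89 at depth 0
Step 6: enter scope (depth=1)
Step 7: declare a=(read b)=89 at depth 1
Step 8: declare b=(read d)=58 at depth 1
Step 9: exit scope (depth=0)
Visible at query point: b=89 d=58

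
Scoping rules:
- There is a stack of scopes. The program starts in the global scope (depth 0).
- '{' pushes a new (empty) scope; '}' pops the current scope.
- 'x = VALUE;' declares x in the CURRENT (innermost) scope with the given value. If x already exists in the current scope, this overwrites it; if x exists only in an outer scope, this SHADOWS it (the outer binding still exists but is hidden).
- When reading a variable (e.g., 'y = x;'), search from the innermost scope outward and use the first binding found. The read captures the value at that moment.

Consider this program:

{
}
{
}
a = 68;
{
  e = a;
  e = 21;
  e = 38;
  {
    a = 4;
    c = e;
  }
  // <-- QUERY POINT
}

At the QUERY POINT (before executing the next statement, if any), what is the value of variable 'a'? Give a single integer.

Step 1: enter scope (depth=1)
Step 2: exit scope (depth=0)
Step 3: enter scope (depth=1)
Step 4: exit scope (depth=0)
Step 5: declare a=68 at depth 0
Step 6: enter scope (depth=1)
Step 7: declare e=(read a)=68 at depth 1
Step 8: declare e=21 at depth 1
Step 9: declare e=38 at depth 1
Step 10: enter scope (depth=2)
Step 11: declare a=4 at depth 2
Step 12: declare c=(read e)=38 at depth 2
Step 13: exit scope (depth=1)
Visible at query point: a=68 e=38

Answer: 68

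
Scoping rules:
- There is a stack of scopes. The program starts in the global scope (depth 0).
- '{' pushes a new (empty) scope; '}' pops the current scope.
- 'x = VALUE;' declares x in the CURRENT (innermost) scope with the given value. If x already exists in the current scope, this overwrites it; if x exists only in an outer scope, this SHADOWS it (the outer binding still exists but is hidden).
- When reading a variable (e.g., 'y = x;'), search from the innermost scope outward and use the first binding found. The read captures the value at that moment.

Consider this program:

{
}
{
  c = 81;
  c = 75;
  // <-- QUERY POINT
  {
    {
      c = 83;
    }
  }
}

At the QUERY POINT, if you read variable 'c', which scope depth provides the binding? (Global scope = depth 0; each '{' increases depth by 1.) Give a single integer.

Answer: 1

Derivation:
Step 1: enter scope (depth=1)
Step 2: exit scope (depth=0)
Step 3: enter scope (depth=1)
Step 4: declare c=81 at depth 1
Step 5: declare c=75 at depth 1
Visible at query point: c=75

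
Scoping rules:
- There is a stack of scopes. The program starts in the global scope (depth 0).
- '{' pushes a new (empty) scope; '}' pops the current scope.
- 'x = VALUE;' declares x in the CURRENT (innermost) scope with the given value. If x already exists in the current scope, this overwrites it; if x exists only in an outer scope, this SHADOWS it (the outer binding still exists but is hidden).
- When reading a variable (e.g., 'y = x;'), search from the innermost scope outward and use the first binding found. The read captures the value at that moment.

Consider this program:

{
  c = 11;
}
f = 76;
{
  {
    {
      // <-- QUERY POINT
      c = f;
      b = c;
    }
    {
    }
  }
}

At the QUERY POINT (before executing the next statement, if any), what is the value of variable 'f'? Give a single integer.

Answer: 76

Derivation:
Step 1: enter scope (depth=1)
Step 2: declare c=11 at depth 1
Step 3: exit scope (depth=0)
Step 4: declare f=76 at depth 0
Step 5: enter scope (depth=1)
Step 6: enter scope (depth=2)
Step 7: enter scope (depth=3)
Visible at query point: f=76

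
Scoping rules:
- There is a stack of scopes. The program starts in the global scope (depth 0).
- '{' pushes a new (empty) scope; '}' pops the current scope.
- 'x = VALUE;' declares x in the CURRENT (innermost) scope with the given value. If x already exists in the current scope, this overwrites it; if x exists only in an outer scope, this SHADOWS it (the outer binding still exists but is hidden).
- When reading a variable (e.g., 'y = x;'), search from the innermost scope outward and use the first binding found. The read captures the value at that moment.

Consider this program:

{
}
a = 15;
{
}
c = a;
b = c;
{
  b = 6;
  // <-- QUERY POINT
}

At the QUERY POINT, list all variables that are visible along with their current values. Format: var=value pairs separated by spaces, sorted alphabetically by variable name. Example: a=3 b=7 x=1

Answer: a=15 b=6 c=15

Derivation:
Step 1: enter scope (depth=1)
Step 2: exit scope (depth=0)
Step 3: declare a=15 at depth 0
Step 4: enter scope (depth=1)
Step 5: exit scope (depth=0)
Step 6: declare c=(read a)=15 at depth 0
Step 7: declare b=(read c)=15 at depth 0
Step 8: enter scope (depth=1)
Step 9: declare b=6 at depth 1
Visible at query point: a=15 b=6 c=15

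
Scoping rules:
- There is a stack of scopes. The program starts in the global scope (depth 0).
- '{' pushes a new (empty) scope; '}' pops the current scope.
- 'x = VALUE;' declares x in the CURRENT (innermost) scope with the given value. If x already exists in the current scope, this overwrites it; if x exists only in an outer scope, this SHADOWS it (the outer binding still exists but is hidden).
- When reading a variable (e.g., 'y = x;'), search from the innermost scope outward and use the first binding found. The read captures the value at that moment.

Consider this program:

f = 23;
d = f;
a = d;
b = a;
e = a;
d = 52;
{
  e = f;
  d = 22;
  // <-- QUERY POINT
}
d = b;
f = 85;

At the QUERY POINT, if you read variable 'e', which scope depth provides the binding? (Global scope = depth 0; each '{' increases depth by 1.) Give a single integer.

Step 1: declare f=23 at depth 0
Step 2: declare d=(read f)=23 at depth 0
Step 3: declare a=(read d)=23 at depth 0
Step 4: declare b=(read a)=23 at depth 0
Step 5: declare e=(read a)=23 at depth 0
Step 6: declare d=52 at depth 0
Step 7: enter scope (depth=1)
Step 8: declare e=(read f)=23 at depth 1
Step 9: declare d=22 at depth 1
Visible at query point: a=23 b=23 d=22 e=23 f=23

Answer: 1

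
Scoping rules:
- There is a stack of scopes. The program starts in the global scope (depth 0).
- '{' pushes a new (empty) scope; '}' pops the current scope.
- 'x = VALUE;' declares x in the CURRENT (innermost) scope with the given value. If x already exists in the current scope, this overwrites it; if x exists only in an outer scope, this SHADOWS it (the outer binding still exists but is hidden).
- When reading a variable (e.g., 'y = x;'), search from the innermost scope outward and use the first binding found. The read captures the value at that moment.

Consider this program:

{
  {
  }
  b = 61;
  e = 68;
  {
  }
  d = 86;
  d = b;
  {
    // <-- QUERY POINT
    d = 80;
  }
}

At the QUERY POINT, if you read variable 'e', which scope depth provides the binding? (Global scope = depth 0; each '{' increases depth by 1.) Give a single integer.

Answer: 1

Derivation:
Step 1: enter scope (depth=1)
Step 2: enter scope (depth=2)
Step 3: exit scope (depth=1)
Step 4: declare b=61 at depth 1
Step 5: declare e=68 at depth 1
Step 6: enter scope (depth=2)
Step 7: exit scope (depth=1)
Step 8: declare d=86 at depth 1
Step 9: declare d=(read b)=61 at depth 1
Step 10: enter scope (depth=2)
Visible at query point: b=61 d=61 e=68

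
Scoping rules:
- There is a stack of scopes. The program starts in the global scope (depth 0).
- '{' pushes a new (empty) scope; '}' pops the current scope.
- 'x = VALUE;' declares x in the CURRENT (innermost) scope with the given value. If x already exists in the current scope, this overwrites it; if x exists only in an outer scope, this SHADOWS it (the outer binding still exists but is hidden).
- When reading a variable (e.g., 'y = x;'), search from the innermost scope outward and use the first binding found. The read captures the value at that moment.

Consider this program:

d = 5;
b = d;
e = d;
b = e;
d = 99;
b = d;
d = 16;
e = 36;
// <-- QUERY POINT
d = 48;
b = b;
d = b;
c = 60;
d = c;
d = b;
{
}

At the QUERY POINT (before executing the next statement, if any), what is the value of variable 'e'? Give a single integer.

Answer: 36

Derivation:
Step 1: declare d=5 at depth 0
Step 2: declare b=(read d)=5 at depth 0
Step 3: declare e=(read d)=5 at depth 0
Step 4: declare b=(read e)=5 at depth 0
Step 5: declare d=99 at depth 0
Step 6: declare b=(read d)=99 at depth 0
Step 7: declare d=16 at depth 0
Step 8: declare e=36 at depth 0
Visible at query point: b=99 d=16 e=36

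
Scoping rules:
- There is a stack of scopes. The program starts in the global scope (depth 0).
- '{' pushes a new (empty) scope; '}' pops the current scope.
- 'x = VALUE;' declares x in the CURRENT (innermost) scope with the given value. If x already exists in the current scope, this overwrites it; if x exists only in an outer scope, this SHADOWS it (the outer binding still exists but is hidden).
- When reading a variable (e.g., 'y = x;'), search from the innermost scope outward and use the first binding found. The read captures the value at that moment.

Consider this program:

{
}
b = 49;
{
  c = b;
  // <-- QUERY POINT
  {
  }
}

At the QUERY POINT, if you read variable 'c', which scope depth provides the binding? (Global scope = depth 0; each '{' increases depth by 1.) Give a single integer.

Answer: 1

Derivation:
Step 1: enter scope (depth=1)
Step 2: exit scope (depth=0)
Step 3: declare b=49 at depth 0
Step 4: enter scope (depth=1)
Step 5: declare c=(read b)=49 at depth 1
Visible at query point: b=49 c=49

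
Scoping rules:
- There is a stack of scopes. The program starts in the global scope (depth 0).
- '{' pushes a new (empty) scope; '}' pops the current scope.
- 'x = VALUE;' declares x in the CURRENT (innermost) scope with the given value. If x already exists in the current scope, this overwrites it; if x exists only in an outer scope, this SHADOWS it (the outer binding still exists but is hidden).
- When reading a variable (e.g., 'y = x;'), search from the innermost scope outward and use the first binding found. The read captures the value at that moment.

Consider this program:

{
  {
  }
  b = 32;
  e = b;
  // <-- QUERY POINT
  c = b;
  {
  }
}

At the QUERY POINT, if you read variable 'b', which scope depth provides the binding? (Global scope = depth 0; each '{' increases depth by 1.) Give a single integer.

Step 1: enter scope (depth=1)
Step 2: enter scope (depth=2)
Step 3: exit scope (depth=1)
Step 4: declare b=32 at depth 1
Step 5: declare e=(read b)=32 at depth 1
Visible at query point: b=32 e=32

Answer: 1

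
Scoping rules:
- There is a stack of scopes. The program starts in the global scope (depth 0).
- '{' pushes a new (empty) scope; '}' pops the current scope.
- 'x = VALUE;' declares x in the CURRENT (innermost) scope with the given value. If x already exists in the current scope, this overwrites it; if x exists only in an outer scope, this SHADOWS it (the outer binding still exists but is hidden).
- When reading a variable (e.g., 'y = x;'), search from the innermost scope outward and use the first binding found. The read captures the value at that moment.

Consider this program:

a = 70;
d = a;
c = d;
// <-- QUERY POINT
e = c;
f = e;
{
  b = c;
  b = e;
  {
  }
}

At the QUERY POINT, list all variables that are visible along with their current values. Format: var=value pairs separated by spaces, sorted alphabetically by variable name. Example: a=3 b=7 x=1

Answer: a=70 c=70 d=70

Derivation:
Step 1: declare a=70 at depth 0
Step 2: declare d=(read a)=70 at depth 0
Step 3: declare c=(read d)=70 at depth 0
Visible at query point: a=70 c=70 d=70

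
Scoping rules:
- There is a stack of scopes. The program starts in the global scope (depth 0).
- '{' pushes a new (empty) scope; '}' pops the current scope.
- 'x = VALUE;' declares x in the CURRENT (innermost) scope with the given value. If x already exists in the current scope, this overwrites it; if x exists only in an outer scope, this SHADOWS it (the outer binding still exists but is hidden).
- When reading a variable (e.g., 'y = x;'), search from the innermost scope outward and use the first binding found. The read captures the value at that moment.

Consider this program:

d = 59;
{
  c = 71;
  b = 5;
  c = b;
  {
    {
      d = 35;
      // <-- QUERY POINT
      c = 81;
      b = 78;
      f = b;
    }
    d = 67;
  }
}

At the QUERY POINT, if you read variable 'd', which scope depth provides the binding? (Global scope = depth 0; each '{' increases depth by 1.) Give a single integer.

Step 1: declare d=59 at depth 0
Step 2: enter scope (depth=1)
Step 3: declare c=71 at depth 1
Step 4: declare b=5 at depth 1
Step 5: declare c=(read b)=5 at depth 1
Step 6: enter scope (depth=2)
Step 7: enter scope (depth=3)
Step 8: declare d=35 at depth 3
Visible at query point: b=5 c=5 d=35

Answer: 3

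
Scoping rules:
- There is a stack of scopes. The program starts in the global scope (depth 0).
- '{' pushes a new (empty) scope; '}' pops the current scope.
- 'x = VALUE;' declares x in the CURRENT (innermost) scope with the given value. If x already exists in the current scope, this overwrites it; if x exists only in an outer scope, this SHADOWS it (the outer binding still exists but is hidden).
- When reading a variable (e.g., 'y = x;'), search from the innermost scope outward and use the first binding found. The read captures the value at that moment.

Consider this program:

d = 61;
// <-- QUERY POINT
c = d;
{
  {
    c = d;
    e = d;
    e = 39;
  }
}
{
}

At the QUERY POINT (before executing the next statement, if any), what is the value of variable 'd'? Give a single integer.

Answer: 61

Derivation:
Step 1: declare d=61 at depth 0
Visible at query point: d=61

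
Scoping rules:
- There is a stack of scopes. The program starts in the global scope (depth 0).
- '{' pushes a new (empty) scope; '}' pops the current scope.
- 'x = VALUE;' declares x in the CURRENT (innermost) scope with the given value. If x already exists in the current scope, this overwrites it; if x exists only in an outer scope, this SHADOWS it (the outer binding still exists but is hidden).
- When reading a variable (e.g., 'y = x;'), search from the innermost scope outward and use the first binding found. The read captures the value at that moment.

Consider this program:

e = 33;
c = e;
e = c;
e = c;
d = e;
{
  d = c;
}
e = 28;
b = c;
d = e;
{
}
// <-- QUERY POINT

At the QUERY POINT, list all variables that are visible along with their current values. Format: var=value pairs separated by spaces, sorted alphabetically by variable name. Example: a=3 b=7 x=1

Step 1: declare e=33 at depth 0
Step 2: declare c=(read e)=33 at depth 0
Step 3: declare e=(read c)=33 at depth 0
Step 4: declare e=(read c)=33 at depth 0
Step 5: declare d=(read e)=33 at depth 0
Step 6: enter scope (depth=1)
Step 7: declare d=(read c)=33 at depth 1
Step 8: exit scope (depth=0)
Step 9: declare e=28 at depth 0
Step 10: declare b=(read c)=33 at depth 0
Step 11: declare d=(read e)=28 at depth 0
Step 12: enter scope (depth=1)
Step 13: exit scope (depth=0)
Visible at query point: b=33 c=33 d=28 e=28

Answer: b=33 c=33 d=28 e=28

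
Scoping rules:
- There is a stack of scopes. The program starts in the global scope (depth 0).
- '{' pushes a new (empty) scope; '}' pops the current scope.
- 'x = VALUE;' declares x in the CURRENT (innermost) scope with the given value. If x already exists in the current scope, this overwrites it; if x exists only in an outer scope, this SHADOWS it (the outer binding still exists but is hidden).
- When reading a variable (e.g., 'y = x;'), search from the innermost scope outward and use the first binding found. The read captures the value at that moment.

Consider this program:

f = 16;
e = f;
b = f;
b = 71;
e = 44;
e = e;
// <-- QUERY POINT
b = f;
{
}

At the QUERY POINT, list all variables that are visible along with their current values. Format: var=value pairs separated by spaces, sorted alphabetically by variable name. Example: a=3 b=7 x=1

Step 1: declare f=16 at depth 0
Step 2: declare e=(read f)=16 at depth 0
Step 3: declare b=(read f)=16 at depth 0
Step 4: declare b=71 at depth 0
Step 5: declare e=44 at depth 0
Step 6: declare e=(read e)=44 at depth 0
Visible at query point: b=71 e=44 f=16

Answer: b=71 e=44 f=16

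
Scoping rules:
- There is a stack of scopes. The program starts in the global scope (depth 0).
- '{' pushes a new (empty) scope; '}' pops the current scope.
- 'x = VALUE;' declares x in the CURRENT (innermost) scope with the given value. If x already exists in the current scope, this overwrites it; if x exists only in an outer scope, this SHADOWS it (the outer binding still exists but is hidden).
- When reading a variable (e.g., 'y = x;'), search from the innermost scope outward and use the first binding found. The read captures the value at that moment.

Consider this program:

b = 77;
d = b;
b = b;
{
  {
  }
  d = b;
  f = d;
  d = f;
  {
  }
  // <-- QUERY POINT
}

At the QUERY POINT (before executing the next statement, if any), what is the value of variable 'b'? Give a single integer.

Answer: 77

Derivation:
Step 1: declare b=77 at depth 0
Step 2: declare d=(read b)=77 at depth 0
Step 3: declare b=(read b)=77 at depth 0
Step 4: enter scope (depth=1)
Step 5: enter scope (depth=2)
Step 6: exit scope (depth=1)
Step 7: declare d=(read b)=77 at depth 1
Step 8: declare f=(read d)=77 at depth 1
Step 9: declare d=(read f)=77 at depth 1
Step 10: enter scope (depth=2)
Step 11: exit scope (depth=1)
Visible at query point: b=77 d=77 f=77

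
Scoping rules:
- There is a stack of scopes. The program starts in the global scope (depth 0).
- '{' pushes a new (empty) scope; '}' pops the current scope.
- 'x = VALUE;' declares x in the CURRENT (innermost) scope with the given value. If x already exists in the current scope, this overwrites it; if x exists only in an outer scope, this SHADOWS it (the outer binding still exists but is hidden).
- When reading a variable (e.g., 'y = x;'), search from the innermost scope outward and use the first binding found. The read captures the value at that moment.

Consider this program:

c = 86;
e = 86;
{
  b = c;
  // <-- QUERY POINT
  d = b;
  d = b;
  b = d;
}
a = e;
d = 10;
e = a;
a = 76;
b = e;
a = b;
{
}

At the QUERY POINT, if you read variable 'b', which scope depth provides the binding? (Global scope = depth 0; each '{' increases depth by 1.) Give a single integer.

Answer: 1

Derivation:
Step 1: declare c=86 at depth 0
Step 2: declare e=86 at depth 0
Step 3: enter scope (depth=1)
Step 4: declare b=(read c)=86 at depth 1
Visible at query point: b=86 c=86 e=86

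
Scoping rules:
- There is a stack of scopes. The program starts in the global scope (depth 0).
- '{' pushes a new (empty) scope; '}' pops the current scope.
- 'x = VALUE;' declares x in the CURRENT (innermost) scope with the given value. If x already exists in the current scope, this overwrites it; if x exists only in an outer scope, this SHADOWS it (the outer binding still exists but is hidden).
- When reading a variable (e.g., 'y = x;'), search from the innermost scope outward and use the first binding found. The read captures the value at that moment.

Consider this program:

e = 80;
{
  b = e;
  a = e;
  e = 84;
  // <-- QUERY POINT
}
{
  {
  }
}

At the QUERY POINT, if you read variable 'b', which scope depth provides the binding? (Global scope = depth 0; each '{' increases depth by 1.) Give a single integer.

Step 1: declare e=80 at depth 0
Step 2: enter scope (depth=1)
Step 3: declare b=(read e)=80 at depth 1
Step 4: declare a=(read e)=80 at depth 1
Step 5: declare e=84 at depth 1
Visible at query point: a=80 b=80 e=84

Answer: 1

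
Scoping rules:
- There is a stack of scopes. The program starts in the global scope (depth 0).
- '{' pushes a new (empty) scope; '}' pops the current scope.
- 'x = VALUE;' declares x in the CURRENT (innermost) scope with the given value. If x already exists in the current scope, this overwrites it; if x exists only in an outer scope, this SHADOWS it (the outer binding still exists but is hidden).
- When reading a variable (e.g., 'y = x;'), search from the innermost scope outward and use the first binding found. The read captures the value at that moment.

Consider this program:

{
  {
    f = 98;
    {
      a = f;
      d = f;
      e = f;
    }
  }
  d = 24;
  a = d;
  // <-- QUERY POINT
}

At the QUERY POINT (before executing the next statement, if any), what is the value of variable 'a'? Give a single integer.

Answer: 24

Derivation:
Step 1: enter scope (depth=1)
Step 2: enter scope (depth=2)
Step 3: declare f=98 at depth 2
Step 4: enter scope (depth=3)
Step 5: declare a=(read f)=98 at depth 3
Step 6: declare d=(read f)=98 at depth 3
Step 7: declare e=(read f)=98 at depth 3
Step 8: exit scope (depth=2)
Step 9: exit scope (depth=1)
Step 10: declare d=24 at depth 1
Step 11: declare a=(read d)=24 at depth 1
Visible at query point: a=24 d=24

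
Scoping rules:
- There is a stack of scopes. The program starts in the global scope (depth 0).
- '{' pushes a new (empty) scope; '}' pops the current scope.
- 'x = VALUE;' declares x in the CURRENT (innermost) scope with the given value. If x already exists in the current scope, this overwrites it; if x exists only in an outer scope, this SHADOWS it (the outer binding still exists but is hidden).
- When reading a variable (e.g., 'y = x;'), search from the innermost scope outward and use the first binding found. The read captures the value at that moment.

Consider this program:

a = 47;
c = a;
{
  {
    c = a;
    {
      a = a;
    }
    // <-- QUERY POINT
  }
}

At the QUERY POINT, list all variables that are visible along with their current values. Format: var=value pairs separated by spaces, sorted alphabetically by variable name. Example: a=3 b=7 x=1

Answer: a=47 c=47

Derivation:
Step 1: declare a=47 at depth 0
Step 2: declare c=(read a)=47 at depth 0
Step 3: enter scope (depth=1)
Step 4: enter scope (depth=2)
Step 5: declare c=(read a)=47 at depth 2
Step 6: enter scope (depth=3)
Step 7: declare a=(read a)=47 at depth 3
Step 8: exit scope (depth=2)
Visible at query point: a=47 c=47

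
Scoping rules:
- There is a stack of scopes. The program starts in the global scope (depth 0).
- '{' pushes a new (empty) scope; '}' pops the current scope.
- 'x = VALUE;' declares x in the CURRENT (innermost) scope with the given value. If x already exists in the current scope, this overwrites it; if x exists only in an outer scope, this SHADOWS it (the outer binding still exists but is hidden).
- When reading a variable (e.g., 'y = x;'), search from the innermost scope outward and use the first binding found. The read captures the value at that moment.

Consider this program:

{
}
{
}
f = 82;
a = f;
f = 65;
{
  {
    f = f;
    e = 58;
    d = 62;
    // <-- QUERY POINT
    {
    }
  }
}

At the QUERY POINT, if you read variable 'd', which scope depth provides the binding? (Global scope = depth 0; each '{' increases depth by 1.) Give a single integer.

Step 1: enter scope (depth=1)
Step 2: exit scope (depth=0)
Step 3: enter scope (depth=1)
Step 4: exit scope (depth=0)
Step 5: declare f=82 at depth 0
Step 6: declare a=(read f)=82 at depth 0
Step 7: declare f=65 at depth 0
Step 8: enter scope (depth=1)
Step 9: enter scope (depth=2)
Step 10: declare f=(read f)=65 at depth 2
Step 11: declare e=58 at depth 2
Step 12: declare d=62 at depth 2
Visible at query point: a=82 d=62 e=58 f=65

Answer: 2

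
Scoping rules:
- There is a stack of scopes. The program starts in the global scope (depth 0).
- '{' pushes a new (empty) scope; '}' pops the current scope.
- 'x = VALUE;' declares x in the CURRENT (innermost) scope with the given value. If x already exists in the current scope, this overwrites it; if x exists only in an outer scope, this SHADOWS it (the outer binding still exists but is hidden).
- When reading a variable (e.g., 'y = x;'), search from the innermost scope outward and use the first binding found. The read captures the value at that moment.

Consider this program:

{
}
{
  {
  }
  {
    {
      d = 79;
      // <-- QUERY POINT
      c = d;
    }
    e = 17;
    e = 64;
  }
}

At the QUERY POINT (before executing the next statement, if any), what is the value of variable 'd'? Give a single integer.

Answer: 79

Derivation:
Step 1: enter scope (depth=1)
Step 2: exit scope (depth=0)
Step 3: enter scope (depth=1)
Step 4: enter scope (depth=2)
Step 5: exit scope (depth=1)
Step 6: enter scope (depth=2)
Step 7: enter scope (depth=3)
Step 8: declare d=79 at depth 3
Visible at query point: d=79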